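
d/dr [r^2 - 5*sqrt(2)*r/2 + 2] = 2*r - 5*sqrt(2)/2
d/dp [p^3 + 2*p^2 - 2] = p*(3*p + 4)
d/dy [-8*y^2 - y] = -16*y - 1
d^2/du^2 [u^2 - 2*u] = 2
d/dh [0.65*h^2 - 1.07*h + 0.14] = 1.3*h - 1.07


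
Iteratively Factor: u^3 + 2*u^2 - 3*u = (u)*(u^2 + 2*u - 3) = u*(u - 1)*(u + 3)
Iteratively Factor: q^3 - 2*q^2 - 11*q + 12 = (q - 1)*(q^2 - q - 12) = (q - 1)*(q + 3)*(q - 4)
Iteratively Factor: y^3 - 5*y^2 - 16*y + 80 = (y + 4)*(y^2 - 9*y + 20) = (y - 4)*(y + 4)*(y - 5)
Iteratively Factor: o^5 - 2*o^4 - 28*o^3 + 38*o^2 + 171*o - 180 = (o - 3)*(o^4 + o^3 - 25*o^2 - 37*o + 60) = (o - 3)*(o - 1)*(o^3 + 2*o^2 - 23*o - 60) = (o - 5)*(o - 3)*(o - 1)*(o^2 + 7*o + 12) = (o - 5)*(o - 3)*(o - 1)*(o + 4)*(o + 3)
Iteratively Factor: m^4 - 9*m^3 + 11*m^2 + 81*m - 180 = (m - 5)*(m^3 - 4*m^2 - 9*m + 36) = (m - 5)*(m + 3)*(m^2 - 7*m + 12) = (m - 5)*(m - 4)*(m + 3)*(m - 3)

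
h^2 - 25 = (h - 5)*(h + 5)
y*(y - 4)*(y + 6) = y^3 + 2*y^2 - 24*y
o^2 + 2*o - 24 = (o - 4)*(o + 6)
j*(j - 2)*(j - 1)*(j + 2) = j^4 - j^3 - 4*j^2 + 4*j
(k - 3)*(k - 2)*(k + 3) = k^3 - 2*k^2 - 9*k + 18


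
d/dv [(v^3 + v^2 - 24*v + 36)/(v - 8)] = (2*v^3 - 23*v^2 - 16*v + 156)/(v^2 - 16*v + 64)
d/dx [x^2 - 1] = 2*x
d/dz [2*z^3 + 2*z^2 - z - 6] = 6*z^2 + 4*z - 1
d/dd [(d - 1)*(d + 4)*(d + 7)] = 3*d^2 + 20*d + 17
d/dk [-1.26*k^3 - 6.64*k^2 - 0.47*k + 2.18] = -3.78*k^2 - 13.28*k - 0.47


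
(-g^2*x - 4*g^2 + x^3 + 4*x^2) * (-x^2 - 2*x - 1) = g^2*x^3 + 6*g^2*x^2 + 9*g^2*x + 4*g^2 - x^5 - 6*x^4 - 9*x^3 - 4*x^2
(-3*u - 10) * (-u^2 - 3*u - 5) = 3*u^3 + 19*u^2 + 45*u + 50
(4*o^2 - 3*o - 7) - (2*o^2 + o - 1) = 2*o^2 - 4*o - 6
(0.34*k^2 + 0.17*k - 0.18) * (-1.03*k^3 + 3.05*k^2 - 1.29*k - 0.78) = -0.3502*k^5 + 0.8619*k^4 + 0.2653*k^3 - 1.0335*k^2 + 0.0996*k + 0.1404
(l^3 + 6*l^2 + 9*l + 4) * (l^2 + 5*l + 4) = l^5 + 11*l^4 + 43*l^3 + 73*l^2 + 56*l + 16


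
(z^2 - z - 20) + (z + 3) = z^2 - 17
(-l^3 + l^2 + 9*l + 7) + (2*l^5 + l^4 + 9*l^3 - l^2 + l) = 2*l^5 + l^4 + 8*l^3 + 10*l + 7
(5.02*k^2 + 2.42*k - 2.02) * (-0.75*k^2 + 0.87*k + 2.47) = -3.765*k^4 + 2.5524*k^3 + 16.0198*k^2 + 4.22*k - 4.9894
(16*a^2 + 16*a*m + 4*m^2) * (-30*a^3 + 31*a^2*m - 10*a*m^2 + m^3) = -480*a^5 + 16*a^4*m + 216*a^3*m^2 - 20*a^2*m^3 - 24*a*m^4 + 4*m^5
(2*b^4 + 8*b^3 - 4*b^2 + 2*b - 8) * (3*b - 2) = 6*b^5 + 20*b^4 - 28*b^3 + 14*b^2 - 28*b + 16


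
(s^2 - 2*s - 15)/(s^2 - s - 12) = (s - 5)/(s - 4)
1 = 1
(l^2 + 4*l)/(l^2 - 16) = l/(l - 4)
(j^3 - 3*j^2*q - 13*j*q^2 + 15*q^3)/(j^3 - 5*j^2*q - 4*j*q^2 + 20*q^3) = (-j^2 - 2*j*q + 3*q^2)/(-j^2 + 4*q^2)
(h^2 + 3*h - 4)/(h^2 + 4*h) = (h - 1)/h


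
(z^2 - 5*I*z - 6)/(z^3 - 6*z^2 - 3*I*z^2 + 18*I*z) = (z - 2*I)/(z*(z - 6))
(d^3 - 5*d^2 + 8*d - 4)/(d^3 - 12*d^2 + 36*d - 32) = (d - 1)/(d - 8)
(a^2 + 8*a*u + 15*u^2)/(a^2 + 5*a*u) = (a + 3*u)/a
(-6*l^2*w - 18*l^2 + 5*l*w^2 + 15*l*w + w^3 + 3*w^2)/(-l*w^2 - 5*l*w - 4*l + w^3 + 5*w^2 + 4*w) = (6*l*w + 18*l + w^2 + 3*w)/(w^2 + 5*w + 4)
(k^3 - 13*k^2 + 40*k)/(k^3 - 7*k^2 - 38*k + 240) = k/(k + 6)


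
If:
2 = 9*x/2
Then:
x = 4/9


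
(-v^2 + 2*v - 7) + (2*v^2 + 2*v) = v^2 + 4*v - 7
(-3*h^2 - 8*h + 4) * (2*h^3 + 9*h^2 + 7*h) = -6*h^5 - 43*h^4 - 85*h^3 - 20*h^2 + 28*h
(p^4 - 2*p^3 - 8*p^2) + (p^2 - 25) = p^4 - 2*p^3 - 7*p^2 - 25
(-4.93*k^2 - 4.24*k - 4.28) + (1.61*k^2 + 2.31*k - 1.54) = -3.32*k^2 - 1.93*k - 5.82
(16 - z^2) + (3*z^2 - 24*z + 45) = 2*z^2 - 24*z + 61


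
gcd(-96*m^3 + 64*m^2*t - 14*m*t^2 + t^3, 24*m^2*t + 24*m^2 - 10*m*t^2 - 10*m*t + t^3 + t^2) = 24*m^2 - 10*m*t + t^2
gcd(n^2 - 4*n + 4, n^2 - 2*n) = n - 2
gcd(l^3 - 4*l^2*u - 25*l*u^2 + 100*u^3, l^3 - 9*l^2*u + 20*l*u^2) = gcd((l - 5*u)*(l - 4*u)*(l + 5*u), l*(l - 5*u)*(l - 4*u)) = l^2 - 9*l*u + 20*u^2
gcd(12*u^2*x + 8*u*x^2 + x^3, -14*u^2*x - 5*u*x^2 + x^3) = 2*u*x + x^2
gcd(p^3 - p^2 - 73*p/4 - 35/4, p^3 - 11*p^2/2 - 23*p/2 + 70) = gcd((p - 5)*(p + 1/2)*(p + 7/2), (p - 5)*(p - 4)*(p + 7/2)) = p^2 - 3*p/2 - 35/2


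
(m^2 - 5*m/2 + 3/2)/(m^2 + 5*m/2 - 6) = (m - 1)/(m + 4)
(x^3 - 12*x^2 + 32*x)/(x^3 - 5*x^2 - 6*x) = (-x^2 + 12*x - 32)/(-x^2 + 5*x + 6)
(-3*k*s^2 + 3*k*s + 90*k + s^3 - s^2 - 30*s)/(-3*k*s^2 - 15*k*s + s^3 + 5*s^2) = (s - 6)/s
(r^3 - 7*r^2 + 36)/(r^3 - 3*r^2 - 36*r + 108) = (r + 2)/(r + 6)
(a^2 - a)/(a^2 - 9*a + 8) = a/(a - 8)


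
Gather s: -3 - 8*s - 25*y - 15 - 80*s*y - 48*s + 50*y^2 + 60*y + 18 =s*(-80*y - 56) + 50*y^2 + 35*y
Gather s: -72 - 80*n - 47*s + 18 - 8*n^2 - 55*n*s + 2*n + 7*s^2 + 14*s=-8*n^2 - 78*n + 7*s^2 + s*(-55*n - 33) - 54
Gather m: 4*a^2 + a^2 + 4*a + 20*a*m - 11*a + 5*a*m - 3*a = 5*a^2 + 25*a*m - 10*a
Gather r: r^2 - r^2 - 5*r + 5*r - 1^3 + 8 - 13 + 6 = 0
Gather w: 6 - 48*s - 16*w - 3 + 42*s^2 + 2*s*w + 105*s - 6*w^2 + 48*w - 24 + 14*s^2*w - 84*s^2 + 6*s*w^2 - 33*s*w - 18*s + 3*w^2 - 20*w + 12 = -42*s^2 + 39*s + w^2*(6*s - 3) + w*(14*s^2 - 31*s + 12) - 9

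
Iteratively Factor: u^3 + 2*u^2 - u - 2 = (u + 1)*(u^2 + u - 2) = (u - 1)*(u + 1)*(u + 2)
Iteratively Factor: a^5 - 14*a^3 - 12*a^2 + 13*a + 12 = (a + 3)*(a^4 - 3*a^3 - 5*a^2 + 3*a + 4) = (a - 4)*(a + 3)*(a^3 + a^2 - a - 1) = (a - 4)*(a + 1)*(a + 3)*(a^2 - 1) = (a - 4)*(a + 1)^2*(a + 3)*(a - 1)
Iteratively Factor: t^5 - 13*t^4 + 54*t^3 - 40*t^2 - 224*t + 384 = (t - 4)*(t^4 - 9*t^3 + 18*t^2 + 32*t - 96) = (t - 4)*(t - 3)*(t^3 - 6*t^2 + 32) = (t - 4)*(t - 3)*(t + 2)*(t^2 - 8*t + 16) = (t - 4)^2*(t - 3)*(t + 2)*(t - 4)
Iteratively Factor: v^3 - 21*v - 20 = (v + 1)*(v^2 - v - 20) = (v - 5)*(v + 1)*(v + 4)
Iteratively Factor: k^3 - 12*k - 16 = (k + 2)*(k^2 - 2*k - 8) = (k + 2)^2*(k - 4)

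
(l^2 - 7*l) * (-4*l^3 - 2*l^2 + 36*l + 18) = -4*l^5 + 26*l^4 + 50*l^3 - 234*l^2 - 126*l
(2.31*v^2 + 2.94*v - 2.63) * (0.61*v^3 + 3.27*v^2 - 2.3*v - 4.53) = 1.4091*v^5 + 9.3471*v^4 + 2.6965*v^3 - 25.8264*v^2 - 7.2692*v + 11.9139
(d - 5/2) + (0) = d - 5/2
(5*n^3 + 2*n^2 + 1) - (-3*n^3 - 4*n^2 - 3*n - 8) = 8*n^3 + 6*n^2 + 3*n + 9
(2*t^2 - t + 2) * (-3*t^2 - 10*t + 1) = -6*t^4 - 17*t^3 + 6*t^2 - 21*t + 2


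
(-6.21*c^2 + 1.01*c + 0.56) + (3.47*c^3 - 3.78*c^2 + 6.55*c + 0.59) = 3.47*c^3 - 9.99*c^2 + 7.56*c + 1.15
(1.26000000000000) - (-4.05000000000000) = 5.31000000000000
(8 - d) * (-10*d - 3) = 10*d^2 - 77*d - 24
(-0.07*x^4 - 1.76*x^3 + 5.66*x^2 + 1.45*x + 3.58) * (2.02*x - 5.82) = -0.1414*x^5 - 3.1478*x^4 + 21.6764*x^3 - 30.0122*x^2 - 1.2074*x - 20.8356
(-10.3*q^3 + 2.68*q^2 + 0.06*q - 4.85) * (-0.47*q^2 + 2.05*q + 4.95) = 4.841*q^5 - 22.3746*q^4 - 45.5192*q^3 + 15.6685*q^2 - 9.6455*q - 24.0075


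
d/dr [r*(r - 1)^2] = (r - 1)*(3*r - 1)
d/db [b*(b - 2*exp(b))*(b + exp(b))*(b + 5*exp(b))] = 4*b^3*exp(b) + 4*b^3 - 14*b^2*exp(2*b) + 12*b^2*exp(b) - 30*b*exp(3*b) - 14*b*exp(2*b) - 10*exp(3*b)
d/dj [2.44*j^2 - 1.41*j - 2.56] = 4.88*j - 1.41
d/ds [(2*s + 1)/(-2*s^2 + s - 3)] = (-4*s^2 + 2*s + (2*s + 1)*(4*s - 1) - 6)/(2*s^2 - s + 3)^2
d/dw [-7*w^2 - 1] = -14*w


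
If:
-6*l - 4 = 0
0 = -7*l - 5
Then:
No Solution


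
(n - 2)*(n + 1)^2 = n^3 - 3*n - 2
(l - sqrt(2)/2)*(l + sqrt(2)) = l^2 + sqrt(2)*l/2 - 1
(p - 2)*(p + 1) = p^2 - p - 2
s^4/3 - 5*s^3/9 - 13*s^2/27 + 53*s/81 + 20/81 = (s/3 + 1/3)*(s - 5/3)*(s - 4/3)*(s + 1/3)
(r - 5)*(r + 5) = r^2 - 25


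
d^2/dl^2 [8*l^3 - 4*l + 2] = 48*l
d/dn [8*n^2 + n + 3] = 16*n + 1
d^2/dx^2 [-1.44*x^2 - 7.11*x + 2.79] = -2.88000000000000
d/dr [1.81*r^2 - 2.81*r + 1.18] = 3.62*r - 2.81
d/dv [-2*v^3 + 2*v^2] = 2*v*(2 - 3*v)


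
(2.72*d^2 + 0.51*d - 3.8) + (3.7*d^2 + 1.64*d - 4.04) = 6.42*d^2 + 2.15*d - 7.84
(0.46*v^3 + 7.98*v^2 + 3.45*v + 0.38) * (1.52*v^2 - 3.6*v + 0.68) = 0.6992*v^5 + 10.4736*v^4 - 23.1712*v^3 - 6.416*v^2 + 0.978*v + 0.2584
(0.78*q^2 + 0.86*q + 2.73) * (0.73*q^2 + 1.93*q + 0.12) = 0.5694*q^4 + 2.1332*q^3 + 3.7463*q^2 + 5.3721*q + 0.3276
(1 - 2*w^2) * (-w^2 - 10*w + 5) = 2*w^4 + 20*w^3 - 11*w^2 - 10*w + 5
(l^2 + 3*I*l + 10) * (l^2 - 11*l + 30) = l^4 - 11*l^3 + 3*I*l^3 + 40*l^2 - 33*I*l^2 - 110*l + 90*I*l + 300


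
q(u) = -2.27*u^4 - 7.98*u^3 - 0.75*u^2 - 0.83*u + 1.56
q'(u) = -9.08*u^3 - 23.94*u^2 - 1.5*u - 0.83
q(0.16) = 1.37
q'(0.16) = -1.72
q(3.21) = -513.80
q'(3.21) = -552.66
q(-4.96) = -412.92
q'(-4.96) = 525.63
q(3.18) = -497.41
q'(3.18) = -539.68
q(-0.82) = 5.11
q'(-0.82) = -10.69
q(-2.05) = 28.77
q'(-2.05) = -20.14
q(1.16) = -16.98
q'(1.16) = -48.96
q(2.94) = -379.75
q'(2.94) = -442.91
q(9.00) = -20777.55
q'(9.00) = -8572.79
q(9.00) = -20777.55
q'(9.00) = -8572.79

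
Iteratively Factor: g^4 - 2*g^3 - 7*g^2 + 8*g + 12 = (g - 2)*(g^3 - 7*g - 6) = (g - 2)*(g + 2)*(g^2 - 2*g - 3) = (g - 2)*(g + 1)*(g + 2)*(g - 3)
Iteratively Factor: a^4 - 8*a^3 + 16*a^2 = (a)*(a^3 - 8*a^2 + 16*a) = a*(a - 4)*(a^2 - 4*a) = a^2*(a - 4)*(a - 4)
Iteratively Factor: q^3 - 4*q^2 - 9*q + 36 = (q - 3)*(q^2 - q - 12) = (q - 3)*(q + 3)*(q - 4)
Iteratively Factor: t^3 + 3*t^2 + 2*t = (t + 2)*(t^2 + t) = (t + 1)*(t + 2)*(t)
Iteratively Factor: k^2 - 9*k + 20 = (k - 4)*(k - 5)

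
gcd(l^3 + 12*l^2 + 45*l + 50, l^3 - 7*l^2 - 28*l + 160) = l + 5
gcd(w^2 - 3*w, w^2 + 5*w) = w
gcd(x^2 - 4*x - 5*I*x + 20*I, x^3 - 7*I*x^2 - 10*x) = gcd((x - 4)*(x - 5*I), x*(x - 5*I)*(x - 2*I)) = x - 5*I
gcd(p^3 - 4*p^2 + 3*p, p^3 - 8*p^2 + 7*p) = p^2 - p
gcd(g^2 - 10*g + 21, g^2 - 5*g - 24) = 1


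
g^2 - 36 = (g - 6)*(g + 6)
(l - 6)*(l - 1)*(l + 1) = l^3 - 6*l^2 - l + 6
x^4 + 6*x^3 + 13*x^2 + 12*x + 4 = (x + 1)^2*(x + 2)^2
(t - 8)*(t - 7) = t^2 - 15*t + 56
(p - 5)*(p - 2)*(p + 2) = p^3 - 5*p^2 - 4*p + 20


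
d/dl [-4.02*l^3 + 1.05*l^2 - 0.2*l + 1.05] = -12.06*l^2 + 2.1*l - 0.2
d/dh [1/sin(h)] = -cos(h)/sin(h)^2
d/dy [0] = 0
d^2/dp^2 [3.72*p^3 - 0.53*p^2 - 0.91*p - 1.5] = 22.32*p - 1.06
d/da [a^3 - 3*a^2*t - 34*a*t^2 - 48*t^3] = 3*a^2 - 6*a*t - 34*t^2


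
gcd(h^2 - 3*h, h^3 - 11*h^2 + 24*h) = h^2 - 3*h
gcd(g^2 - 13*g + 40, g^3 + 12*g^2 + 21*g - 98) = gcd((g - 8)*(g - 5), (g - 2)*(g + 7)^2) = 1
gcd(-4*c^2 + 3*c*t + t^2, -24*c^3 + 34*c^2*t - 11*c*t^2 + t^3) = -c + t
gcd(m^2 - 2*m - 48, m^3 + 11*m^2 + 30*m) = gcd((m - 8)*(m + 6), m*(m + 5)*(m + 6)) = m + 6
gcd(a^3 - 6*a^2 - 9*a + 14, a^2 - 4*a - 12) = a + 2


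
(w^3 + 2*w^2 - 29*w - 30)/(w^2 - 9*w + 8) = (w^3 + 2*w^2 - 29*w - 30)/(w^2 - 9*w + 8)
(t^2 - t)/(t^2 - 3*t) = (t - 1)/(t - 3)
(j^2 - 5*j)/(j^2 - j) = (j - 5)/(j - 1)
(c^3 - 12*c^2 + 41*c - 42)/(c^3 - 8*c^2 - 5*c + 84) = (c^2 - 5*c + 6)/(c^2 - c - 12)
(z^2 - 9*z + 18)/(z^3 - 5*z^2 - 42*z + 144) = (z - 6)/(z^2 - 2*z - 48)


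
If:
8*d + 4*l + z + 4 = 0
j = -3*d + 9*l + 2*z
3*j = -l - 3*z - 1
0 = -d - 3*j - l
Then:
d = -83/193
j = 29/193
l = -4/193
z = -92/193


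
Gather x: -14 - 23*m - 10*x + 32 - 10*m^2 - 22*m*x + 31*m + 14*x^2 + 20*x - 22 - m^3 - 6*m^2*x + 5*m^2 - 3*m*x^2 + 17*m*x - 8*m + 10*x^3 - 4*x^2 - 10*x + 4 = -m^3 - 5*m^2 + 10*x^3 + x^2*(10 - 3*m) + x*(-6*m^2 - 5*m)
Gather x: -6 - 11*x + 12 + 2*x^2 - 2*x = 2*x^2 - 13*x + 6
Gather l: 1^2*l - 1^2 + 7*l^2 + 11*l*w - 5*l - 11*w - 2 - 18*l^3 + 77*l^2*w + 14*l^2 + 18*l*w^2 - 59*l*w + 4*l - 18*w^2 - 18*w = -18*l^3 + l^2*(77*w + 21) + l*(18*w^2 - 48*w) - 18*w^2 - 29*w - 3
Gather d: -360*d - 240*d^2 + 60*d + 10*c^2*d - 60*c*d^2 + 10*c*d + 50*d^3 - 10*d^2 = 50*d^3 + d^2*(-60*c - 250) + d*(10*c^2 + 10*c - 300)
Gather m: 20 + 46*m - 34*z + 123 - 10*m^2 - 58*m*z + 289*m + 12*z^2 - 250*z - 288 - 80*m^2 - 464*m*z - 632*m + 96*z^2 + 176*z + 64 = -90*m^2 + m*(-522*z - 297) + 108*z^2 - 108*z - 81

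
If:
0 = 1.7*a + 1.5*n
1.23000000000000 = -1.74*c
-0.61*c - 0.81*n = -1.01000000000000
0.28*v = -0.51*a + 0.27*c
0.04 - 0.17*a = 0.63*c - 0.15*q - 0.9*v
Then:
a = -1.57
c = -0.71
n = 1.78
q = -18.08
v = 2.18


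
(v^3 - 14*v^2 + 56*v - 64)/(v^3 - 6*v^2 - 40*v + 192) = (v - 2)/(v + 6)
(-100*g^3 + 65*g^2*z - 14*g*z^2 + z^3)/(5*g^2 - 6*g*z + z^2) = (20*g^2 - 9*g*z + z^2)/(-g + z)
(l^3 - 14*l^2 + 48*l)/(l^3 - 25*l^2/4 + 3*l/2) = 4*(l - 8)/(4*l - 1)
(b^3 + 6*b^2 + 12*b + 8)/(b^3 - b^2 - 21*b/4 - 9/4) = 4*(b^3 + 6*b^2 + 12*b + 8)/(4*b^3 - 4*b^2 - 21*b - 9)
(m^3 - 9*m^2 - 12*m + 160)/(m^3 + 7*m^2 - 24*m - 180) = (m^2 - 4*m - 32)/(m^2 + 12*m + 36)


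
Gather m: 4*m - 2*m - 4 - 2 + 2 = 2*m - 4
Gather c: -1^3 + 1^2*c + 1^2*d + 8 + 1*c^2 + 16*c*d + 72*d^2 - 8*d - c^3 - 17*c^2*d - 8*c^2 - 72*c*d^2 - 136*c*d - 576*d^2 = -c^3 + c^2*(-17*d - 7) + c*(-72*d^2 - 120*d + 1) - 504*d^2 - 7*d + 7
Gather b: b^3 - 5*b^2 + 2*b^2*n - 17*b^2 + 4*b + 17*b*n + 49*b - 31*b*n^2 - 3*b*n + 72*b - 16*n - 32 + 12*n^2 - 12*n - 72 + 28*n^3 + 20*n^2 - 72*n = b^3 + b^2*(2*n - 22) + b*(-31*n^2 + 14*n + 125) + 28*n^3 + 32*n^2 - 100*n - 104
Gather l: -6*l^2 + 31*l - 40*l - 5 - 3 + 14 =-6*l^2 - 9*l + 6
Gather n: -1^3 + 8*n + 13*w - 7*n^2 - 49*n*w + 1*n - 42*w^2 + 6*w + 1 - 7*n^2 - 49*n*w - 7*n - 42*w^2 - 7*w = -14*n^2 + n*(2 - 98*w) - 84*w^2 + 12*w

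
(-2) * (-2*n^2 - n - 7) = 4*n^2 + 2*n + 14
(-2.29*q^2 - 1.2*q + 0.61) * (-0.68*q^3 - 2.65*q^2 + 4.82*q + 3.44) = 1.5572*q^5 + 6.8845*q^4 - 8.2726*q^3 - 15.2781*q^2 - 1.1878*q + 2.0984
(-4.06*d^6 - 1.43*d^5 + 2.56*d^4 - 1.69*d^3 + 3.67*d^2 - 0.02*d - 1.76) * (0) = 0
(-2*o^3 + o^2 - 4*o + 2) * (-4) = 8*o^3 - 4*o^2 + 16*o - 8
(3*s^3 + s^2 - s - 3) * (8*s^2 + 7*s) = 24*s^5 + 29*s^4 - s^3 - 31*s^2 - 21*s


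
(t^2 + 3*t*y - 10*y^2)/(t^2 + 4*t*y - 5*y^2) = (-t + 2*y)/(-t + y)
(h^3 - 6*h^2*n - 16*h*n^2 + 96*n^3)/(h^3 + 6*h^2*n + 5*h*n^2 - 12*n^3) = (h^2 - 10*h*n + 24*n^2)/(h^2 + 2*h*n - 3*n^2)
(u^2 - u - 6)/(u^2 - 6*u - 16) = (u - 3)/(u - 8)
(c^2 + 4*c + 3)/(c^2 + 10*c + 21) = (c + 1)/(c + 7)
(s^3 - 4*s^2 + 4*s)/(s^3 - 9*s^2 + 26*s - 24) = s*(s - 2)/(s^2 - 7*s + 12)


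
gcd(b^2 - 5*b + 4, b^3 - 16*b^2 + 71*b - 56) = b - 1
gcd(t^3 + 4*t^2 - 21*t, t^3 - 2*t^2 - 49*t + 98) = t + 7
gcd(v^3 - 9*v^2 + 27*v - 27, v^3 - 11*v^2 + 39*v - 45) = v^2 - 6*v + 9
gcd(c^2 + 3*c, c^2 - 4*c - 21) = c + 3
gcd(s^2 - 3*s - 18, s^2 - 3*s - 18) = s^2 - 3*s - 18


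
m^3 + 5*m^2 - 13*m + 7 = (m - 1)^2*(m + 7)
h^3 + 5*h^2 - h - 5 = (h - 1)*(h + 1)*(h + 5)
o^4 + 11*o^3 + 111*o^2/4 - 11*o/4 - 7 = (o - 1/2)*(o + 1/2)*(o + 4)*(o + 7)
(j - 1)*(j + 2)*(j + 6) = j^3 + 7*j^2 + 4*j - 12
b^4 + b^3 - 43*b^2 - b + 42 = (b - 6)*(b - 1)*(b + 1)*(b + 7)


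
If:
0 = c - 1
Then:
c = 1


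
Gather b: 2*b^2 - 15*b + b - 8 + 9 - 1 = 2*b^2 - 14*b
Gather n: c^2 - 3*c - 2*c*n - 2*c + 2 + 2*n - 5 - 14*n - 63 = c^2 - 5*c + n*(-2*c - 12) - 66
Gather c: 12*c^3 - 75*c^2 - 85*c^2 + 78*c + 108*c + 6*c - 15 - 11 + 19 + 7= 12*c^3 - 160*c^2 + 192*c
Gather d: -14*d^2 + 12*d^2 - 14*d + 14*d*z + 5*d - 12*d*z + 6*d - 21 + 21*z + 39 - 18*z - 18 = -2*d^2 + d*(2*z - 3) + 3*z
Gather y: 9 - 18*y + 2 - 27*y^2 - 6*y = -27*y^2 - 24*y + 11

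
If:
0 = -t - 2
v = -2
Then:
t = -2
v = -2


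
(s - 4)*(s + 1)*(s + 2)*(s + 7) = s^4 + 6*s^3 - 17*s^2 - 78*s - 56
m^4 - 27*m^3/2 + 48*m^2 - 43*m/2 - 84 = (m - 8)*(m - 7/2)*(m - 3)*(m + 1)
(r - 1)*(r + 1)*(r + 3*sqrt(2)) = r^3 + 3*sqrt(2)*r^2 - r - 3*sqrt(2)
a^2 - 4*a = a*(a - 4)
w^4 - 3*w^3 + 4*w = w*(w - 2)^2*(w + 1)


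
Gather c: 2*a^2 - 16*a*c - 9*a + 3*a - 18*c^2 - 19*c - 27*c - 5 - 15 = 2*a^2 - 6*a - 18*c^2 + c*(-16*a - 46) - 20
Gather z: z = z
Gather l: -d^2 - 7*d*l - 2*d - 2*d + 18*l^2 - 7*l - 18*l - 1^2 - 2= -d^2 - 4*d + 18*l^2 + l*(-7*d - 25) - 3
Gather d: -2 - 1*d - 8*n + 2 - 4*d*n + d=-4*d*n - 8*n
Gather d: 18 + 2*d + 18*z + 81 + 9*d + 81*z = 11*d + 99*z + 99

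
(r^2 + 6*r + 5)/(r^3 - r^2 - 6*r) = (r^2 + 6*r + 5)/(r*(r^2 - r - 6))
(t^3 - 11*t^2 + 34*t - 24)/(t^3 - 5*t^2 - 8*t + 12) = (t - 4)/(t + 2)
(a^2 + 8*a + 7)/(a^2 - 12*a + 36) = (a^2 + 8*a + 7)/(a^2 - 12*a + 36)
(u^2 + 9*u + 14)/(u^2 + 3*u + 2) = (u + 7)/(u + 1)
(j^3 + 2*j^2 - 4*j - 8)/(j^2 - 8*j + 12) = (j^2 + 4*j + 4)/(j - 6)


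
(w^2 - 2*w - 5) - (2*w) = w^2 - 4*w - 5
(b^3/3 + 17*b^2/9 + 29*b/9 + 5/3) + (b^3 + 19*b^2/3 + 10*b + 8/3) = 4*b^3/3 + 74*b^2/9 + 119*b/9 + 13/3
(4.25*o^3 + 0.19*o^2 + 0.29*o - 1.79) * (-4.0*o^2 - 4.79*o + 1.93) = -17.0*o^5 - 21.1175*o^4 + 6.1324*o^3 + 6.1376*o^2 + 9.1338*o - 3.4547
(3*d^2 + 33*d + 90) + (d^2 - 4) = 4*d^2 + 33*d + 86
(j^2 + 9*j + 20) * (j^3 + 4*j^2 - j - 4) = j^5 + 13*j^4 + 55*j^3 + 67*j^2 - 56*j - 80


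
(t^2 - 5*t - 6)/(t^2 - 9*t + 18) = (t + 1)/(t - 3)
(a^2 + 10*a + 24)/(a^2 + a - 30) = (a + 4)/(a - 5)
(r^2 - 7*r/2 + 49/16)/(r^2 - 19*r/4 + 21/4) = (r - 7/4)/(r - 3)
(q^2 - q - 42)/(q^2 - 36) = (q - 7)/(q - 6)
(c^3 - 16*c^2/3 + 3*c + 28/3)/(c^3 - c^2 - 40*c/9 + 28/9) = 3*(c^2 - 3*c - 4)/(3*c^2 + 4*c - 4)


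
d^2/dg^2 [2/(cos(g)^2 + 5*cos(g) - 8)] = 2*(-4*sin(g)^4 + 59*sin(g)^2 - 85*cos(g)/4 - 15*cos(3*g)/4 + 11)/(-sin(g)^2 + 5*cos(g) - 7)^3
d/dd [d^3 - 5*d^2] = d*(3*d - 10)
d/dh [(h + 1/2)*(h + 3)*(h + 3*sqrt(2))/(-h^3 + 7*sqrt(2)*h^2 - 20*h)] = (7*h^4 + 20*sqrt(2)*h^4 - 74*h^3 + 42*sqrt(2)*h^3 - 434*h^2 - 114*sqrt(2)*h^2 - 252*h + 180*sqrt(2))/(2*h^2*(h^4 - 14*sqrt(2)*h^3 + 138*h^2 - 280*sqrt(2)*h + 400))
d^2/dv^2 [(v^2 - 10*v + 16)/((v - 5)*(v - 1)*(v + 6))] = 2*(v^6 - 30*v^5 + 189*v^4 - 520*v^3 + 312*v^2 - 1440*v + 6976)/(v^9 - 93*v^7 + 90*v^6 + 2883*v^5 - 5580*v^4 - 27091*v^3 + 86490*v^2 - 83700*v + 27000)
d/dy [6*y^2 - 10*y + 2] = 12*y - 10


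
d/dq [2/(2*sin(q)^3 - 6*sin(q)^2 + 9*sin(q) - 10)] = 6*(4*sin(q) + cos(2*q) - 4)*cos(q)/((sin(q) - 2)^2*(-2*sin(q) - cos(2*q) + 6)^2)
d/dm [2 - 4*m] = -4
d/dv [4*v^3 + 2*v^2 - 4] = 4*v*(3*v + 1)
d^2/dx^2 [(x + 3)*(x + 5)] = 2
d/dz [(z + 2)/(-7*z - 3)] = 11/(7*z + 3)^2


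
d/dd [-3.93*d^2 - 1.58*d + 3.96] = -7.86*d - 1.58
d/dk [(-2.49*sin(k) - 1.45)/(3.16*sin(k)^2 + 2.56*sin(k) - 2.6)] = (7.8684*sin(k)^2 + 9.164*sin(k) + 10.186)*cos(k)/(9.9856*sin(k)^4 + 16.1792*sin(k)^3 - 9.8784*sin(k)^2 - 13.312*sin(k) + 6.76)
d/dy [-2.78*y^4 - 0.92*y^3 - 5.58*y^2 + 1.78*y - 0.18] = -11.12*y^3 - 2.76*y^2 - 11.16*y + 1.78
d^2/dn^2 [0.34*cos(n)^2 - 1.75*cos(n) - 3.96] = 1.75*cos(n) - 0.68*cos(2*n)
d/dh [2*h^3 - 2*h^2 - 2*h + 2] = 6*h^2 - 4*h - 2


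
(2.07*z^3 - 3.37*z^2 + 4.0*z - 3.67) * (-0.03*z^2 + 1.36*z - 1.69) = -0.0621*z^5 + 2.9163*z^4 - 8.2015*z^3 + 11.2454*z^2 - 11.7512*z + 6.2023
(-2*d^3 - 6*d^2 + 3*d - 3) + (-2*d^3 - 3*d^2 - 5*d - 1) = -4*d^3 - 9*d^2 - 2*d - 4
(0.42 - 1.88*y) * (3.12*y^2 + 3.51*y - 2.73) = -5.8656*y^3 - 5.2884*y^2 + 6.6066*y - 1.1466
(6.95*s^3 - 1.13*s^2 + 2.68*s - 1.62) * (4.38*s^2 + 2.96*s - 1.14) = 30.441*s^5 + 15.6226*s^4 + 0.470600000000001*s^3 + 2.1254*s^2 - 7.8504*s + 1.8468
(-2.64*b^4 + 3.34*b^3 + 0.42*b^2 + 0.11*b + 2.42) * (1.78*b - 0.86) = -4.6992*b^5 + 8.2156*b^4 - 2.1248*b^3 - 0.1654*b^2 + 4.213*b - 2.0812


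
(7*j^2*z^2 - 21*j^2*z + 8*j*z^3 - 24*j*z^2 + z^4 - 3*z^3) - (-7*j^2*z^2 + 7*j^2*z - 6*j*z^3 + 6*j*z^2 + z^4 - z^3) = 14*j^2*z^2 - 28*j^2*z + 14*j*z^3 - 30*j*z^2 - 2*z^3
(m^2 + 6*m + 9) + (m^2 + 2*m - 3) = 2*m^2 + 8*m + 6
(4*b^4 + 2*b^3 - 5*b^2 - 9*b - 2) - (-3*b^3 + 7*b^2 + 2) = 4*b^4 + 5*b^3 - 12*b^2 - 9*b - 4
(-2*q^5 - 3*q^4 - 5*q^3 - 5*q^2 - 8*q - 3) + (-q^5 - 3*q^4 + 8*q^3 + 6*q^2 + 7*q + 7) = -3*q^5 - 6*q^4 + 3*q^3 + q^2 - q + 4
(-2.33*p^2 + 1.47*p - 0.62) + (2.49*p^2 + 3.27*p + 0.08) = 0.16*p^2 + 4.74*p - 0.54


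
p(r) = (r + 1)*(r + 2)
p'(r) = 2*r + 3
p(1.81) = 10.71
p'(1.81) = 6.62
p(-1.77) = -0.18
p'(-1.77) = -0.54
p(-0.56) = 0.63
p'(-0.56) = 1.88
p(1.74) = 10.25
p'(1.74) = 6.48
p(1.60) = 9.36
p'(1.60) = 6.20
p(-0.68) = 0.42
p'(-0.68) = 1.64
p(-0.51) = 0.73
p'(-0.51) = 1.98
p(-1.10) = -0.09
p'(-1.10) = 0.80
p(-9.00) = 56.00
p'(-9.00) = -15.00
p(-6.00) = 20.00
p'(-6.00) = -9.00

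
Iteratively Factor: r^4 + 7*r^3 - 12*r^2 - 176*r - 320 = (r + 4)*(r^3 + 3*r^2 - 24*r - 80) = (r + 4)^2*(r^2 - r - 20) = (r - 5)*(r + 4)^2*(r + 4)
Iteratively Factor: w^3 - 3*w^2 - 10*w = (w + 2)*(w^2 - 5*w) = (w - 5)*(w + 2)*(w)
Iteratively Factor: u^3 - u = (u + 1)*(u^2 - u) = u*(u + 1)*(u - 1)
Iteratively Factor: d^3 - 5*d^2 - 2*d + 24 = (d - 3)*(d^2 - 2*d - 8) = (d - 4)*(d - 3)*(d + 2)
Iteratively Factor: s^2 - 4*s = (s)*(s - 4)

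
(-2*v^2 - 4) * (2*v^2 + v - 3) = -4*v^4 - 2*v^3 - 2*v^2 - 4*v + 12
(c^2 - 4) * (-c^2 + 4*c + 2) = -c^4 + 4*c^3 + 6*c^2 - 16*c - 8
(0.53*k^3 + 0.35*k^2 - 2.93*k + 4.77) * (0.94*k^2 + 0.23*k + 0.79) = 0.4982*k^5 + 0.4509*k^4 - 2.255*k^3 + 4.0864*k^2 - 1.2176*k + 3.7683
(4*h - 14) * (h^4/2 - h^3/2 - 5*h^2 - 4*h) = 2*h^5 - 9*h^4 - 13*h^3 + 54*h^2 + 56*h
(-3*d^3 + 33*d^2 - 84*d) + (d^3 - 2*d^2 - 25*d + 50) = -2*d^3 + 31*d^2 - 109*d + 50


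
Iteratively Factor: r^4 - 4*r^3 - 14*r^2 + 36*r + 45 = (r + 3)*(r^3 - 7*r^2 + 7*r + 15) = (r - 3)*(r + 3)*(r^2 - 4*r - 5) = (r - 5)*(r - 3)*(r + 3)*(r + 1)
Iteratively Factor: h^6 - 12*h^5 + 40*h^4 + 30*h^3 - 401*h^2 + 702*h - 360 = (h - 1)*(h^5 - 11*h^4 + 29*h^3 + 59*h^2 - 342*h + 360) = (h - 3)*(h - 1)*(h^4 - 8*h^3 + 5*h^2 + 74*h - 120) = (h - 5)*(h - 3)*(h - 1)*(h^3 - 3*h^2 - 10*h + 24) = (h - 5)*(h - 3)*(h - 1)*(h + 3)*(h^2 - 6*h + 8) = (h - 5)*(h - 4)*(h - 3)*(h - 1)*(h + 3)*(h - 2)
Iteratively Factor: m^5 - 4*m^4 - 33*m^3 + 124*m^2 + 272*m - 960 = (m - 4)*(m^4 - 33*m^2 - 8*m + 240) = (m - 5)*(m - 4)*(m^3 + 5*m^2 - 8*m - 48) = (m - 5)*(m - 4)*(m - 3)*(m^2 + 8*m + 16) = (m - 5)*(m - 4)*(m - 3)*(m + 4)*(m + 4)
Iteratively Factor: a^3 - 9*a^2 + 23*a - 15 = (a - 1)*(a^2 - 8*a + 15) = (a - 5)*(a - 1)*(a - 3)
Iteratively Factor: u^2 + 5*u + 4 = (u + 4)*(u + 1)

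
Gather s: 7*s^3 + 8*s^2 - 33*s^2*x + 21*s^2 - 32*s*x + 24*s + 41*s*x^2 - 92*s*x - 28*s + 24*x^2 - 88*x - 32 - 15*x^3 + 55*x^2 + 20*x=7*s^3 + s^2*(29 - 33*x) + s*(41*x^2 - 124*x - 4) - 15*x^3 + 79*x^2 - 68*x - 32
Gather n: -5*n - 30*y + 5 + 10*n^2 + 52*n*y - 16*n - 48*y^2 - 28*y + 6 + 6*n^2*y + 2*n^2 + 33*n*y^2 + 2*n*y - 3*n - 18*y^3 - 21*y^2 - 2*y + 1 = n^2*(6*y + 12) + n*(33*y^2 + 54*y - 24) - 18*y^3 - 69*y^2 - 60*y + 12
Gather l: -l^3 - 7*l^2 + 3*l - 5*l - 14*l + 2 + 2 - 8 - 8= -l^3 - 7*l^2 - 16*l - 12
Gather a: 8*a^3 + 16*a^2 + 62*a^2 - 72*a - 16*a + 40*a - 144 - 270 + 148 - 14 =8*a^3 + 78*a^2 - 48*a - 280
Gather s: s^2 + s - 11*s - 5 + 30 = s^2 - 10*s + 25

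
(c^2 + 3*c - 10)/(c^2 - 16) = (c^2 + 3*c - 10)/(c^2 - 16)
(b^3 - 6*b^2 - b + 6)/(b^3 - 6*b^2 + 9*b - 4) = (b^2 - 5*b - 6)/(b^2 - 5*b + 4)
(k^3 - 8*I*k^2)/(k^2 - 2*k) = k*(k - 8*I)/(k - 2)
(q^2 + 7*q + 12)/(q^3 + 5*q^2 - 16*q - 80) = (q + 3)/(q^2 + q - 20)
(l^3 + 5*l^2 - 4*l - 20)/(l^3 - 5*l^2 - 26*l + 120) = (l^2 - 4)/(l^2 - 10*l + 24)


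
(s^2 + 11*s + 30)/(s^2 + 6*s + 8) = (s^2 + 11*s + 30)/(s^2 + 6*s + 8)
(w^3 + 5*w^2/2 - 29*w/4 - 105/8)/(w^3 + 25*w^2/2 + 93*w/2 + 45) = (w^2 + w - 35/4)/(w^2 + 11*w + 30)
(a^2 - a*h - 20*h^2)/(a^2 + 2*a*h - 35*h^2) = (a + 4*h)/(a + 7*h)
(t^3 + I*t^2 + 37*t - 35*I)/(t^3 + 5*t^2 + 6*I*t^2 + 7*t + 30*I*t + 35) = (t - 5*I)/(t + 5)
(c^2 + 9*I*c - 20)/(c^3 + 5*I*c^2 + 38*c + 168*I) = (c + 5*I)/(c^2 + I*c + 42)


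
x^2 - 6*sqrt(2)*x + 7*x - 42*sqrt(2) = (x + 7)*(x - 6*sqrt(2))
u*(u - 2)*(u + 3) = u^3 + u^2 - 6*u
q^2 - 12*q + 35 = (q - 7)*(q - 5)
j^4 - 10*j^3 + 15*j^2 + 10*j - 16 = (j - 8)*(j - 2)*(j - 1)*(j + 1)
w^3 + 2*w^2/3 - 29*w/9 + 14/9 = (w - 1)*(w - 2/3)*(w + 7/3)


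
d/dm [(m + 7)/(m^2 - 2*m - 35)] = (m^2 - 2*m - 2*(m - 1)*(m + 7) - 35)/(-m^2 + 2*m + 35)^2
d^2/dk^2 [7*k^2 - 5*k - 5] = 14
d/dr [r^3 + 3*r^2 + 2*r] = 3*r^2 + 6*r + 2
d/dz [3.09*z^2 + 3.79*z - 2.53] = 6.18*z + 3.79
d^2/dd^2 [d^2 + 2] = 2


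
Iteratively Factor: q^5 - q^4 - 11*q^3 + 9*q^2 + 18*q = (q + 3)*(q^4 - 4*q^3 + q^2 + 6*q) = (q - 3)*(q + 3)*(q^3 - q^2 - 2*q) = (q - 3)*(q + 1)*(q + 3)*(q^2 - 2*q) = (q - 3)*(q - 2)*(q + 1)*(q + 3)*(q)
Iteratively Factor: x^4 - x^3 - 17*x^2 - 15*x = (x + 1)*(x^3 - 2*x^2 - 15*x) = (x - 5)*(x + 1)*(x^2 + 3*x) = (x - 5)*(x + 1)*(x + 3)*(x)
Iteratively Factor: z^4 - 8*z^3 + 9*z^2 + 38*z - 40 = (z - 1)*(z^3 - 7*z^2 + 2*z + 40) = (z - 1)*(z + 2)*(z^2 - 9*z + 20) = (z - 5)*(z - 1)*(z + 2)*(z - 4)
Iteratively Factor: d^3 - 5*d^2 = (d - 5)*(d^2) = d*(d - 5)*(d)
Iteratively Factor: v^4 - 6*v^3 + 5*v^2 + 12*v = (v - 3)*(v^3 - 3*v^2 - 4*v) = (v - 3)*(v + 1)*(v^2 - 4*v) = (v - 4)*(v - 3)*(v + 1)*(v)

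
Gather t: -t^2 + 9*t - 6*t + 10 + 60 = -t^2 + 3*t + 70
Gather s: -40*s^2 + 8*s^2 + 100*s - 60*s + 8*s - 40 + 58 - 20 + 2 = -32*s^2 + 48*s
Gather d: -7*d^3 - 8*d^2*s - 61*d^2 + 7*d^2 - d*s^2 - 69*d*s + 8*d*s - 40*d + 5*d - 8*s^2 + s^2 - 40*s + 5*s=-7*d^3 + d^2*(-8*s - 54) + d*(-s^2 - 61*s - 35) - 7*s^2 - 35*s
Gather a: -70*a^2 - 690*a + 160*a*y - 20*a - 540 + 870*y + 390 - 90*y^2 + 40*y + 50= -70*a^2 + a*(160*y - 710) - 90*y^2 + 910*y - 100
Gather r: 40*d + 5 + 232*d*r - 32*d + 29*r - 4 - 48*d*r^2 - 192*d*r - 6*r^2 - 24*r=8*d + r^2*(-48*d - 6) + r*(40*d + 5) + 1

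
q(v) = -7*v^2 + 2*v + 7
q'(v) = 2 - 14*v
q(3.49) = -71.28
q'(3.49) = -46.86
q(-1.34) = -8.25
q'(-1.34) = 20.76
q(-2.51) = -42.12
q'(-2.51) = 37.14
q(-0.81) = 0.79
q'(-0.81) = 13.34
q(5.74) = -212.15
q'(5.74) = -78.36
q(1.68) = -9.40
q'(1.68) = -21.52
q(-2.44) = -39.56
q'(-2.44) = 36.16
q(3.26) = -60.87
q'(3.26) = -43.64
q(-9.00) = -578.00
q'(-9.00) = 128.00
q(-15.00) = -1598.00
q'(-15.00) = 212.00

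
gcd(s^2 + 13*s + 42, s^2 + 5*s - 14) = s + 7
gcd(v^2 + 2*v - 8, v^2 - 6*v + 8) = v - 2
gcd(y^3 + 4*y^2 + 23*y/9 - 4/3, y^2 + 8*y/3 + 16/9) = y + 4/3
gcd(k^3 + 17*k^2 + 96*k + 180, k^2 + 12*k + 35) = k + 5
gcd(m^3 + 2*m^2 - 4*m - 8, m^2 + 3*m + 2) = m + 2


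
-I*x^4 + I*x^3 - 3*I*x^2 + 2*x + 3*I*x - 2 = (x - 1)*(x - 2*I)*(x + I)*(-I*x + 1)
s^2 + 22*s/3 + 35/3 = (s + 7/3)*(s + 5)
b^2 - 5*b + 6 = (b - 3)*(b - 2)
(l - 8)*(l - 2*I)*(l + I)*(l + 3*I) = l^4 - 8*l^3 + 2*I*l^3 + 5*l^2 - 16*I*l^2 - 40*l + 6*I*l - 48*I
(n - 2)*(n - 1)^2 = n^3 - 4*n^2 + 5*n - 2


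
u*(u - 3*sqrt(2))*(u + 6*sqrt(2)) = u^3 + 3*sqrt(2)*u^2 - 36*u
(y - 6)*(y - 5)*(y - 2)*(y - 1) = y^4 - 14*y^3 + 65*y^2 - 112*y + 60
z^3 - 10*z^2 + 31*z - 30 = (z - 5)*(z - 3)*(z - 2)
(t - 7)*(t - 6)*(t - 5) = t^3 - 18*t^2 + 107*t - 210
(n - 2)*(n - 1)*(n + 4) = n^3 + n^2 - 10*n + 8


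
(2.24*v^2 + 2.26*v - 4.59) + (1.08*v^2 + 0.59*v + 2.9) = 3.32*v^2 + 2.85*v - 1.69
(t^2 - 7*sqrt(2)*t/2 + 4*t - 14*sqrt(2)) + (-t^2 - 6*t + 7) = -7*sqrt(2)*t/2 - 2*t - 14*sqrt(2) + 7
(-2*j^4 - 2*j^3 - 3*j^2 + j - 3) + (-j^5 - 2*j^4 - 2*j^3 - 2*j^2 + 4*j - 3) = -j^5 - 4*j^4 - 4*j^3 - 5*j^2 + 5*j - 6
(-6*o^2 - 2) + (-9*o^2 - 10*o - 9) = -15*o^2 - 10*o - 11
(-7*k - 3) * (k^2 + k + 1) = -7*k^3 - 10*k^2 - 10*k - 3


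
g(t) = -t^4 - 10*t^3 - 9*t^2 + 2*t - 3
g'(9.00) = -5506.00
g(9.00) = -14565.00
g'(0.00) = 2.00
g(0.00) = -3.00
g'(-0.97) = -5.12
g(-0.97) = -5.17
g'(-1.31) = -16.91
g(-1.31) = -1.53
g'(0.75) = -30.06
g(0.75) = -11.10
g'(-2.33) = -68.33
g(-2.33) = 40.50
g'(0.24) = -4.10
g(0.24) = -3.18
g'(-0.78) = -0.31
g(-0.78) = -5.66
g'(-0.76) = 0.11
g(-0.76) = -5.66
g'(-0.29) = 4.79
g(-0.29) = -4.10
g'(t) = -4*t^3 - 30*t^2 - 18*t + 2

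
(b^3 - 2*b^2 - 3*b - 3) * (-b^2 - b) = -b^5 + b^4 + 5*b^3 + 6*b^2 + 3*b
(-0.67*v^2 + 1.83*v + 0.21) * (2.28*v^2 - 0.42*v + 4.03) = -1.5276*v^4 + 4.4538*v^3 - 2.9899*v^2 + 7.2867*v + 0.8463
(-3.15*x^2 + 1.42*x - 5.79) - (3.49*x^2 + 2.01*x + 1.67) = -6.64*x^2 - 0.59*x - 7.46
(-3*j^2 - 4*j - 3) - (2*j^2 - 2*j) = -5*j^2 - 2*j - 3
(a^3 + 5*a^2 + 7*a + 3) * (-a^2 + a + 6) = -a^5 - 4*a^4 + 4*a^3 + 34*a^2 + 45*a + 18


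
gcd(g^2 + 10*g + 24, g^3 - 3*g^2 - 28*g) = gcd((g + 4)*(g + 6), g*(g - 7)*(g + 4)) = g + 4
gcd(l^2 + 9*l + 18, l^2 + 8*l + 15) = l + 3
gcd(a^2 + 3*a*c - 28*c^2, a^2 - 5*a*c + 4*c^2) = a - 4*c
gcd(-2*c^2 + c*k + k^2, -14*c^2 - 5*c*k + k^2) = 2*c + k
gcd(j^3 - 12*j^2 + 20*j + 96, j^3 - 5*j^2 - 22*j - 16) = j^2 - 6*j - 16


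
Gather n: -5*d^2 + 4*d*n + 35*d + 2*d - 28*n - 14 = -5*d^2 + 37*d + n*(4*d - 28) - 14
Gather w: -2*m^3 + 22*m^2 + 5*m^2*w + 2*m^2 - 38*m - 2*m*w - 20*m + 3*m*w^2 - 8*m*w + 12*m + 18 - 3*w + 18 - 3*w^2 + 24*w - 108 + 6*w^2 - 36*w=-2*m^3 + 24*m^2 - 46*m + w^2*(3*m + 3) + w*(5*m^2 - 10*m - 15) - 72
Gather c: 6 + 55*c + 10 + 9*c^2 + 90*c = 9*c^2 + 145*c + 16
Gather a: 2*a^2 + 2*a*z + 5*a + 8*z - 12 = 2*a^2 + a*(2*z + 5) + 8*z - 12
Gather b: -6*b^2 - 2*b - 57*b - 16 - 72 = -6*b^2 - 59*b - 88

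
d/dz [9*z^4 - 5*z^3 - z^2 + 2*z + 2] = 36*z^3 - 15*z^2 - 2*z + 2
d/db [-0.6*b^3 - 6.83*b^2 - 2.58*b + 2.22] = -1.8*b^2 - 13.66*b - 2.58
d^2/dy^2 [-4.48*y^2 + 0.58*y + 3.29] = -8.96000000000000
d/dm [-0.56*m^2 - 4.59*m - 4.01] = -1.12*m - 4.59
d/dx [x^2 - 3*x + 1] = 2*x - 3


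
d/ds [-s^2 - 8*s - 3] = -2*s - 8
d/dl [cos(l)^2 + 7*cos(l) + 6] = -(2*cos(l) + 7)*sin(l)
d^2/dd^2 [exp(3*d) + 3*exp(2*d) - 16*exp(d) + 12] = (9*exp(2*d) + 12*exp(d) - 16)*exp(d)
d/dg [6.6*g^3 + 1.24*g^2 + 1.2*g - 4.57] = 19.8*g^2 + 2.48*g + 1.2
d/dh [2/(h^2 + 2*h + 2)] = 4*(-h - 1)/(h^2 + 2*h + 2)^2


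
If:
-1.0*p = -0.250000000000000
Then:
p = 0.25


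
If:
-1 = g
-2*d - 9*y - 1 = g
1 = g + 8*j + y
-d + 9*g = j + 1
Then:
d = -369/37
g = -1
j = -1/37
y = 82/37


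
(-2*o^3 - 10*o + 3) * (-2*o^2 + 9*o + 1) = 4*o^5 - 18*o^4 + 18*o^3 - 96*o^2 + 17*o + 3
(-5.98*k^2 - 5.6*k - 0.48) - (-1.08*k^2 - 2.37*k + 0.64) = -4.9*k^2 - 3.23*k - 1.12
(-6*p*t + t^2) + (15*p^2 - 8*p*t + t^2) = 15*p^2 - 14*p*t + 2*t^2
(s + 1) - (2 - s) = 2*s - 1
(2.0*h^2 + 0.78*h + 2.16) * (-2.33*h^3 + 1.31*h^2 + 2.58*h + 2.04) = -4.66*h^5 + 0.8026*h^4 + 1.149*h^3 + 8.922*h^2 + 7.164*h + 4.4064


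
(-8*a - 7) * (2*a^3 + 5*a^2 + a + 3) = -16*a^4 - 54*a^3 - 43*a^2 - 31*a - 21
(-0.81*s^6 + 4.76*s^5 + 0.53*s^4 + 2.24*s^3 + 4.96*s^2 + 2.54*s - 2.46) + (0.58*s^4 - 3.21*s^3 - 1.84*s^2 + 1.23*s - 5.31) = -0.81*s^6 + 4.76*s^5 + 1.11*s^4 - 0.97*s^3 + 3.12*s^2 + 3.77*s - 7.77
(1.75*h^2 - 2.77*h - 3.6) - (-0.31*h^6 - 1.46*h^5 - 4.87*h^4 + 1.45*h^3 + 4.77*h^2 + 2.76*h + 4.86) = 0.31*h^6 + 1.46*h^5 + 4.87*h^4 - 1.45*h^3 - 3.02*h^2 - 5.53*h - 8.46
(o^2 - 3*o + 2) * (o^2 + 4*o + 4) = o^4 + o^3 - 6*o^2 - 4*o + 8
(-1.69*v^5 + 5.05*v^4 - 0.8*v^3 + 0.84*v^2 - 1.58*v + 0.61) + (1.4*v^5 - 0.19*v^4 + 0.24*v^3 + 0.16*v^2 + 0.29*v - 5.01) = -0.29*v^5 + 4.86*v^4 - 0.56*v^3 + 1.0*v^2 - 1.29*v - 4.4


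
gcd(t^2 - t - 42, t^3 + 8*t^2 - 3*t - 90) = t + 6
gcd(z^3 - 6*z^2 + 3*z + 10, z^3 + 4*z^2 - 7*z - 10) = z^2 - z - 2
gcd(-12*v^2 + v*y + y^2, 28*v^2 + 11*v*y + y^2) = 4*v + y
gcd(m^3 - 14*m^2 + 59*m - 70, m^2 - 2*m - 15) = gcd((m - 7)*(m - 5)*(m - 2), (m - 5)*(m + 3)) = m - 5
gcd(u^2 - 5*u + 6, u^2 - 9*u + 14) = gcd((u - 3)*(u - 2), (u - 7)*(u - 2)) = u - 2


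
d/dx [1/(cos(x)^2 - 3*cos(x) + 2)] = (2*cos(x) - 3)*sin(x)/(cos(x)^2 - 3*cos(x) + 2)^2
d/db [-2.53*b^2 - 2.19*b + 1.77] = -5.06*b - 2.19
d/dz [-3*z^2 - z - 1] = -6*z - 1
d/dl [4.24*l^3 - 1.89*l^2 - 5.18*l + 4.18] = 12.72*l^2 - 3.78*l - 5.18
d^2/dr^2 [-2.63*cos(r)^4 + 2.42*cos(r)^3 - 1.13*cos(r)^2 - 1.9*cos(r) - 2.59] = 42.08*cos(r)^4 - 21.78*cos(r)^3 - 27.04*cos(r)^2 + 16.42*cos(r) - 2.26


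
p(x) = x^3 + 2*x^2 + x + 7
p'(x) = 3*x^2 + 4*x + 1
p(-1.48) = 6.66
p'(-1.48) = 1.65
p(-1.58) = 6.47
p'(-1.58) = 2.17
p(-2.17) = 4.03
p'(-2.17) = 6.45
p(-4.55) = -50.34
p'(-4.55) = 44.91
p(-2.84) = -2.62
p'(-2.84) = 13.84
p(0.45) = 7.95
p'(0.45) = 3.41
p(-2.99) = -4.84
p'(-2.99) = 15.86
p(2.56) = 39.44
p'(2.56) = 30.90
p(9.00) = 907.00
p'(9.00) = 280.00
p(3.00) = 55.00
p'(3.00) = 40.00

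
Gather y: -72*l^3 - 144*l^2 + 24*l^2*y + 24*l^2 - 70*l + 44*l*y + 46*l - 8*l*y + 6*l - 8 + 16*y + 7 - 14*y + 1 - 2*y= -72*l^3 - 120*l^2 - 18*l + y*(24*l^2 + 36*l)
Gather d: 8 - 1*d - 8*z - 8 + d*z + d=d*z - 8*z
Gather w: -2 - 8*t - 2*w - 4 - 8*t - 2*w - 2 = -16*t - 4*w - 8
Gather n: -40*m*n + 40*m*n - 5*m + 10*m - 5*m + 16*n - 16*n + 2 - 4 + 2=0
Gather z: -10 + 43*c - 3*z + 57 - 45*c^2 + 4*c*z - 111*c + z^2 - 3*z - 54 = -45*c^2 - 68*c + z^2 + z*(4*c - 6) - 7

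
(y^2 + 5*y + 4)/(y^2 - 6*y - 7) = (y + 4)/(y - 7)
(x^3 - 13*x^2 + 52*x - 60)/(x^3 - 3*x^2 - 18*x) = (x^2 - 7*x + 10)/(x*(x + 3))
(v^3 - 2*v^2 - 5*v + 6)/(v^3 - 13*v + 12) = (v + 2)/(v + 4)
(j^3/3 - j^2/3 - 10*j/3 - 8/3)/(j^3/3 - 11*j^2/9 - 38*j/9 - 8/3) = 3*(j^2 - 2*j - 8)/(3*j^2 - 14*j - 24)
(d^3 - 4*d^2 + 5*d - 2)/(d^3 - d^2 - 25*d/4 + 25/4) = 4*(d^2 - 3*d + 2)/(4*d^2 - 25)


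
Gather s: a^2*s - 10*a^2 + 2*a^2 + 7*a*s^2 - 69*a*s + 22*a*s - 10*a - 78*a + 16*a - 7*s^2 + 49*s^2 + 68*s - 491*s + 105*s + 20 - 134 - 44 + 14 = -8*a^2 - 72*a + s^2*(7*a + 42) + s*(a^2 - 47*a - 318) - 144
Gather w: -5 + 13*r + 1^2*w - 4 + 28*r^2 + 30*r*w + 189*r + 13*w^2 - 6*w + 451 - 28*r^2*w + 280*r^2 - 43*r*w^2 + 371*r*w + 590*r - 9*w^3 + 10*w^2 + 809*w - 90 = 308*r^2 + 792*r - 9*w^3 + w^2*(23 - 43*r) + w*(-28*r^2 + 401*r + 804) + 352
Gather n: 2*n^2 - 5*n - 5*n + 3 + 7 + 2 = 2*n^2 - 10*n + 12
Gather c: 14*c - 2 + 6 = 14*c + 4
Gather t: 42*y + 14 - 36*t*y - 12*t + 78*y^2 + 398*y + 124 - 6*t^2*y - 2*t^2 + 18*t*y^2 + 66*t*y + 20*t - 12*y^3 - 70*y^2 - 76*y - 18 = t^2*(-6*y - 2) + t*(18*y^2 + 30*y + 8) - 12*y^3 + 8*y^2 + 364*y + 120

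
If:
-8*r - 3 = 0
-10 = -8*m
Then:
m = 5/4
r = -3/8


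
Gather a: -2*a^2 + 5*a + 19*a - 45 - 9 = -2*a^2 + 24*a - 54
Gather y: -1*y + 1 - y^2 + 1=-y^2 - y + 2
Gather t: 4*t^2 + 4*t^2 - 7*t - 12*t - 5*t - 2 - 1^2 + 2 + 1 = 8*t^2 - 24*t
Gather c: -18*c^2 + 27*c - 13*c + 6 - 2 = -18*c^2 + 14*c + 4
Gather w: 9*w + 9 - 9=9*w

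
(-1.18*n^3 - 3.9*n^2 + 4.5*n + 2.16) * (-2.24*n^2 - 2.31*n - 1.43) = 2.6432*n^5 + 11.4618*n^4 + 0.616399999999999*n^3 - 9.6564*n^2 - 11.4246*n - 3.0888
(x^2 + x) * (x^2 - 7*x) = x^4 - 6*x^3 - 7*x^2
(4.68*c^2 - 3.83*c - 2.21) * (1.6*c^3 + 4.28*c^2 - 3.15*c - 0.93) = 7.488*c^5 + 13.9024*c^4 - 34.6704*c^3 - 1.7467*c^2 + 10.5234*c + 2.0553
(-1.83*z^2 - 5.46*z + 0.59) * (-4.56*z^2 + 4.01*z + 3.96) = 8.3448*z^4 + 17.5593*z^3 - 31.8318*z^2 - 19.2557*z + 2.3364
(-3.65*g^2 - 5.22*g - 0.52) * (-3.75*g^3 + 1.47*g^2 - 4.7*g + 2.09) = 13.6875*g^5 + 14.2095*g^4 + 11.4316*g^3 + 16.1411*g^2 - 8.4658*g - 1.0868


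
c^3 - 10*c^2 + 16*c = c*(c - 8)*(c - 2)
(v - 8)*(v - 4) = v^2 - 12*v + 32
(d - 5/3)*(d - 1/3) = d^2 - 2*d + 5/9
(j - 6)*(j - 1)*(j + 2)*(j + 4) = j^4 - j^3 - 28*j^2 - 20*j + 48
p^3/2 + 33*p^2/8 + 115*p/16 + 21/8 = (p/2 + 1/4)*(p + 7/4)*(p + 6)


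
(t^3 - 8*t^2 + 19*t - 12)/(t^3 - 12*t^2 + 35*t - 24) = (t - 4)/(t - 8)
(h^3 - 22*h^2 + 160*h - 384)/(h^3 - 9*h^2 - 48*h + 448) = (h - 6)/(h + 7)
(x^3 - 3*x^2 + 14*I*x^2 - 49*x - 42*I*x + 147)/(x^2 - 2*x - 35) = (x^3 + x^2*(-3 + 14*I) + x*(-49 - 42*I) + 147)/(x^2 - 2*x - 35)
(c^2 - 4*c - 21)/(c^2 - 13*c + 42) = (c + 3)/(c - 6)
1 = 1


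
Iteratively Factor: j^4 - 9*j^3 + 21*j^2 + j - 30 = (j - 2)*(j^3 - 7*j^2 + 7*j + 15) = (j - 3)*(j - 2)*(j^2 - 4*j - 5) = (j - 3)*(j - 2)*(j + 1)*(j - 5)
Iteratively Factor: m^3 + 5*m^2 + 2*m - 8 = (m + 4)*(m^2 + m - 2) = (m - 1)*(m + 4)*(m + 2)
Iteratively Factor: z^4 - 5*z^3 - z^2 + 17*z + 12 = (z - 4)*(z^3 - z^2 - 5*z - 3) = (z - 4)*(z - 3)*(z^2 + 2*z + 1) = (z - 4)*(z - 3)*(z + 1)*(z + 1)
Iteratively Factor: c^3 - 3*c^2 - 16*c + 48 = (c - 4)*(c^2 + c - 12) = (c - 4)*(c + 4)*(c - 3)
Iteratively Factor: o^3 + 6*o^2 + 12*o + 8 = (o + 2)*(o^2 + 4*o + 4) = (o + 2)^2*(o + 2)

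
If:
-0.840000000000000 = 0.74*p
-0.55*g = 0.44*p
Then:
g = 0.91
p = -1.14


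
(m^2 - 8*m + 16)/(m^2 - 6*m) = (m^2 - 8*m + 16)/(m*(m - 6))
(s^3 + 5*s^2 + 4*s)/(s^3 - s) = (s + 4)/(s - 1)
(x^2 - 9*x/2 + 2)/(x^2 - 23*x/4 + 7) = 2*(2*x - 1)/(4*x - 7)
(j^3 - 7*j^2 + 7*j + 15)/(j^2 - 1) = (j^2 - 8*j + 15)/(j - 1)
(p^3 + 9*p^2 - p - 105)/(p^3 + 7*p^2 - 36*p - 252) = (p^2 + 2*p - 15)/(p^2 - 36)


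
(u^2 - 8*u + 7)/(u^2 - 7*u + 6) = (u - 7)/(u - 6)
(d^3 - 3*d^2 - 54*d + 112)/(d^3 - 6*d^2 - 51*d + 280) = (d - 2)/(d - 5)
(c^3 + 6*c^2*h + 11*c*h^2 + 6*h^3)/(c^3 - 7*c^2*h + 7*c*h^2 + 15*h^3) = (c^2 + 5*c*h + 6*h^2)/(c^2 - 8*c*h + 15*h^2)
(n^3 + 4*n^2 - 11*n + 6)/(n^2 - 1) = (n^2 + 5*n - 6)/(n + 1)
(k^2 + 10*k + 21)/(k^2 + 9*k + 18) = (k + 7)/(k + 6)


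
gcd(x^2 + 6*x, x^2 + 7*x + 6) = x + 6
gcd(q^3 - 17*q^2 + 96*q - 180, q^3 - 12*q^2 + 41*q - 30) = q^2 - 11*q + 30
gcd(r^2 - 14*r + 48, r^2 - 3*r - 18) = r - 6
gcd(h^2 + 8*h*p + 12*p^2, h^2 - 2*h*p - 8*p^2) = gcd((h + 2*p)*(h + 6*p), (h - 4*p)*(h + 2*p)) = h + 2*p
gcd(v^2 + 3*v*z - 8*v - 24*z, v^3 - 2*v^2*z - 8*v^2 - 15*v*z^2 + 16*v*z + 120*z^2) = v^2 + 3*v*z - 8*v - 24*z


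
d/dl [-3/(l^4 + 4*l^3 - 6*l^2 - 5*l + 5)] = 3*(4*l^3 + 12*l^2 - 12*l - 5)/(l^4 + 4*l^3 - 6*l^2 - 5*l + 5)^2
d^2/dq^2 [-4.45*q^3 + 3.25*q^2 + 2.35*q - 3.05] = 6.5 - 26.7*q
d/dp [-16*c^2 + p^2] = 2*p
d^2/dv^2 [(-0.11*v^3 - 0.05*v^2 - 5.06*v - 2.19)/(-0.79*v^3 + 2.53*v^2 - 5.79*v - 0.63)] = (2.22044604925031e-16*v^7 + 0.502123999999999*v^6 + 15.92877*v^5 - 46.3083780000001*v^4 - 42.704792*v^3 + 116.876808*v^2 - 150.370938*v + 116.941806)/(0.493039*v^9 - 4.736919*v^8 + 26.01075*v^7 - 84.449566*v^6 + 183.080664*v^5 - 225.06012*v^4 + 139.673106*v^3 + 60.348078*v^2 + 6.894153*v + 0.250047)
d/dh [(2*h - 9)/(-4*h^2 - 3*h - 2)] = (8*h^2 - 72*h - 31)/(16*h^4 + 24*h^3 + 25*h^2 + 12*h + 4)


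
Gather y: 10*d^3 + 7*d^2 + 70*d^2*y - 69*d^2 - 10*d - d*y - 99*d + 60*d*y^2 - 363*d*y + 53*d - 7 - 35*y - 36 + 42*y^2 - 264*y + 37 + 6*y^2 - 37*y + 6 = 10*d^3 - 62*d^2 - 56*d + y^2*(60*d + 48) + y*(70*d^2 - 364*d - 336)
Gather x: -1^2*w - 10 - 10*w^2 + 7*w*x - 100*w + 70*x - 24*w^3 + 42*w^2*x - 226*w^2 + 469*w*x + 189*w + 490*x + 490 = -24*w^3 - 236*w^2 + 88*w + x*(42*w^2 + 476*w + 560) + 480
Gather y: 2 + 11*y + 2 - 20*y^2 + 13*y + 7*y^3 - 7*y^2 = 7*y^3 - 27*y^2 + 24*y + 4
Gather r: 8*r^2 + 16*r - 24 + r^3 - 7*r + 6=r^3 + 8*r^2 + 9*r - 18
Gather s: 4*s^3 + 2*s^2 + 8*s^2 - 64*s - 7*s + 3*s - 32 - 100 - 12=4*s^3 + 10*s^2 - 68*s - 144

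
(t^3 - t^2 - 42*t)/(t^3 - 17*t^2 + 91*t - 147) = t*(t + 6)/(t^2 - 10*t + 21)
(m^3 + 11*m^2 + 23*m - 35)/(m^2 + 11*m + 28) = (m^2 + 4*m - 5)/(m + 4)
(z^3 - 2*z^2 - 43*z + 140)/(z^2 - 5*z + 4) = (z^2 + 2*z - 35)/(z - 1)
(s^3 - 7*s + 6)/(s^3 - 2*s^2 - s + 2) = (s + 3)/(s + 1)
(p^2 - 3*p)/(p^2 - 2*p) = (p - 3)/(p - 2)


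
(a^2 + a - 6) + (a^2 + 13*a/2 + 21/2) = 2*a^2 + 15*a/2 + 9/2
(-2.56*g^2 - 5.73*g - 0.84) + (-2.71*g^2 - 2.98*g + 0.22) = -5.27*g^2 - 8.71*g - 0.62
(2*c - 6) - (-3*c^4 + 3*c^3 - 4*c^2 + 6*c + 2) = 3*c^4 - 3*c^3 + 4*c^2 - 4*c - 8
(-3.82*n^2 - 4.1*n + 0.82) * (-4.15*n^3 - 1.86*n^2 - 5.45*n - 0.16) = 15.853*n^5 + 24.1202*n^4 + 25.042*n^3 + 21.431*n^2 - 3.813*n - 0.1312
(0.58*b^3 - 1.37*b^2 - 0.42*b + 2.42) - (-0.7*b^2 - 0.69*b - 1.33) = 0.58*b^3 - 0.67*b^2 + 0.27*b + 3.75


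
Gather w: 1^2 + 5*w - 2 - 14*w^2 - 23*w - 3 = -14*w^2 - 18*w - 4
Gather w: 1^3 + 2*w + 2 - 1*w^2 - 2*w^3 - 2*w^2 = -2*w^3 - 3*w^2 + 2*w + 3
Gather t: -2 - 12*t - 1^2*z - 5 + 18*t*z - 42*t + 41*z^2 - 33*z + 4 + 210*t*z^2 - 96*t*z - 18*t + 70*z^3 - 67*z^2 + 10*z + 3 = t*(210*z^2 - 78*z - 72) + 70*z^3 - 26*z^2 - 24*z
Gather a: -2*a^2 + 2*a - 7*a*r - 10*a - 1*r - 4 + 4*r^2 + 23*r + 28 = -2*a^2 + a*(-7*r - 8) + 4*r^2 + 22*r + 24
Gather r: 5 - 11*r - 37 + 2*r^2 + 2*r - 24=2*r^2 - 9*r - 56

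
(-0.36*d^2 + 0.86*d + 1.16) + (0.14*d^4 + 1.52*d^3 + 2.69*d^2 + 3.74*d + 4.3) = 0.14*d^4 + 1.52*d^3 + 2.33*d^2 + 4.6*d + 5.46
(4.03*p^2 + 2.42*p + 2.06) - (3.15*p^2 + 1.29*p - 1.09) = 0.88*p^2 + 1.13*p + 3.15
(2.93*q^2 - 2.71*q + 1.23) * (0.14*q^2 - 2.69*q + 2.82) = 0.4102*q^4 - 8.2611*q^3 + 15.7247*q^2 - 10.9509*q + 3.4686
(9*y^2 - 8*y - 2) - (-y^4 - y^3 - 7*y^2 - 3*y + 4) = y^4 + y^3 + 16*y^2 - 5*y - 6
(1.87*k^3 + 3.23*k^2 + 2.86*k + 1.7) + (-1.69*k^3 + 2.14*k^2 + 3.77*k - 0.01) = 0.18*k^3 + 5.37*k^2 + 6.63*k + 1.69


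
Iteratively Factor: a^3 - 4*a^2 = (a)*(a^2 - 4*a) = a*(a - 4)*(a)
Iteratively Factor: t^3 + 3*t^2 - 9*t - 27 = (t + 3)*(t^2 - 9) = (t - 3)*(t + 3)*(t + 3)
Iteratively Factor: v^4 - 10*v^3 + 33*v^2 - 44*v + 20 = (v - 2)*(v^3 - 8*v^2 + 17*v - 10) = (v - 2)^2*(v^2 - 6*v + 5) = (v - 2)^2*(v - 1)*(v - 5)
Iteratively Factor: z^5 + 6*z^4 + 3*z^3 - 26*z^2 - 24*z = (z + 1)*(z^4 + 5*z^3 - 2*z^2 - 24*z) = (z - 2)*(z + 1)*(z^3 + 7*z^2 + 12*z) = (z - 2)*(z + 1)*(z + 4)*(z^2 + 3*z) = z*(z - 2)*(z + 1)*(z + 4)*(z + 3)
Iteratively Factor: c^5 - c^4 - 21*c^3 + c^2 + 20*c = (c - 1)*(c^4 - 21*c^2 - 20*c) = (c - 1)*(c + 1)*(c^3 - c^2 - 20*c) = (c - 1)*(c + 1)*(c + 4)*(c^2 - 5*c) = (c - 5)*(c - 1)*(c + 1)*(c + 4)*(c)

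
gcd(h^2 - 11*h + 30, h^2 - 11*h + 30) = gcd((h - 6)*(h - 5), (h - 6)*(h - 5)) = h^2 - 11*h + 30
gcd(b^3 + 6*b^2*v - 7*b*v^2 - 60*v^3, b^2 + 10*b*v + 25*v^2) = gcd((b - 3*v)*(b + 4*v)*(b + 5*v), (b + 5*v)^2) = b + 5*v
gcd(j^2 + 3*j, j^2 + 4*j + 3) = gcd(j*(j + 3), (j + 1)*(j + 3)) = j + 3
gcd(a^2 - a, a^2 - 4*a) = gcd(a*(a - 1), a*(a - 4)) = a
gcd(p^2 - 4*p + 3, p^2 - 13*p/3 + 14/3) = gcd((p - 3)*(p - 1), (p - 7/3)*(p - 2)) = 1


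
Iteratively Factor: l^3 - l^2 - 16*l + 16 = (l - 4)*(l^2 + 3*l - 4) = (l - 4)*(l - 1)*(l + 4)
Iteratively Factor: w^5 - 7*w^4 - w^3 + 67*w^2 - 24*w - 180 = (w - 3)*(w^4 - 4*w^3 - 13*w^2 + 28*w + 60) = (w - 3)*(w + 2)*(w^3 - 6*w^2 - w + 30) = (w - 3)^2*(w + 2)*(w^2 - 3*w - 10) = (w - 5)*(w - 3)^2*(w + 2)*(w + 2)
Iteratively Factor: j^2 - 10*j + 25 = (j - 5)*(j - 5)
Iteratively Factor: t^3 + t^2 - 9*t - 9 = (t + 1)*(t^2 - 9) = (t - 3)*(t + 1)*(t + 3)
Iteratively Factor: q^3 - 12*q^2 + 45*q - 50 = (q - 5)*(q^2 - 7*q + 10) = (q - 5)*(q - 2)*(q - 5)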